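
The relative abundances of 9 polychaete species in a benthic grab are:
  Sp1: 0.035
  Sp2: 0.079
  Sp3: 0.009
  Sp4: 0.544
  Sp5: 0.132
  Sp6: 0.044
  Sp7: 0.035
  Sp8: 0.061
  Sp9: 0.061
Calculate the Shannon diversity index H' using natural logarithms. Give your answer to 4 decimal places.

1.5547

Each pᵢ ln pᵢ term (working shown to 6 dp, full precision carried): 0.035×(-3.352407)=-0.117334, 0.079×(-2.538307)=-0.200526, 0.009×(-4.710531)=-0.042395, 0.544×(-0.608806)=-0.331190, 0.132×(-2.024953)=-0.267294, 0.044×(-3.123566)=-0.137437, 0.035×(-3.352407)=-0.117334, 0.061×(-2.796881)=-0.170610, 0.061×(-2.796881)=-0.170610.
Sum = -1.554730, so H' = 1.5547.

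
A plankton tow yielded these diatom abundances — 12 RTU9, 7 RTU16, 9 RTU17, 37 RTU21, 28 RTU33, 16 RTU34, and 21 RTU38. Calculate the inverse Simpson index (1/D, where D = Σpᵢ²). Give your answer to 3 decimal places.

5.410

Total N = 12+7+9+37+28+16+21 = 130, so the proportions are 0.0923077, 0.0538462, 0.0692308, 0.2846154, 0.2153846, 0.1230769, 0.1615385 (working shown to 7 dp, full precision carried).
D = 0.0923077² + 0.0538462² + 0.0692308² + 0.2846154² + 0.2153846² + 0.1230769² + 0.1615385² = 0.0085207 + 0.0028994 + 0.0047929 + 0.0810059 + 0.0463905 + 0.0151479 + 0.0260947 = 0.1848521.
So 1/D = 5.40973, i.e. 5.410 to 3 decimal places.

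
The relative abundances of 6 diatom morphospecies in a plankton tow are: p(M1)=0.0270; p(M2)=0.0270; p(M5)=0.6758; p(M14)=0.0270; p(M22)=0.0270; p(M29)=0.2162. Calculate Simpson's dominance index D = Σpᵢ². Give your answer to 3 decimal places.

0.506

D = 0.027² + 0.027² + 0.6758² + 0.027² + 0.027² + 0.2162² = 0.00073 + 0.00073 + 0.45671 + 0.00073 + 0.00073 + 0.04674 = 0.50636 (working shown to 5 dp, full precision carried).
To 3 decimal places, D = 0.506.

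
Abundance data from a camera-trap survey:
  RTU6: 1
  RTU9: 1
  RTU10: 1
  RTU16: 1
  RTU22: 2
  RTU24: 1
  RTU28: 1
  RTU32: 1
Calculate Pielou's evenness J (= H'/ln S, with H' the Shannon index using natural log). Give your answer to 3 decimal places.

Total N = 1+1+1+1+2+1+1+1 = 9, so the proportions are 0.11111, 0.11111, 0.11111, 0.11111, 0.22222, 0.11111, 0.11111, 0.11111 (working shown to 5 dp, full precision carried).
H' = −Σ pᵢ ln pᵢ = −((-0.24414) + (-0.24414) + (-0.24414) + (-0.24414) + (-0.33424) + (-0.24414) + (-0.24414) + (-0.24414)) = 2.04319.
With S = 8 species, ln S = 2.07944, so J = 2.04319/2.07944 = 0.98257, i.e. 0.983 to 3 decimal places.

0.983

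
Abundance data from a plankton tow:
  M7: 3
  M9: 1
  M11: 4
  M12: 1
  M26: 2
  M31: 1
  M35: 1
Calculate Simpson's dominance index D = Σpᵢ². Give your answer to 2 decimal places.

Total N = 3+1+4+1+2+1+1 = 13, so the proportions are 0.2308, 0.0769, 0.3077, 0.0769, 0.1538, 0.0769, 0.0769 (working shown to 4 dp, full precision carried).
D = 0.2308² + 0.0769² + 0.3077² + 0.0769² + 0.1538² + 0.0769² + 0.0769² = 0.0533 + 0.0059 + 0.0947 + 0.0059 + 0.0237 + 0.0059 + 0.0059 = 0.1953.
To 2 decimal places, D = 0.20.

0.20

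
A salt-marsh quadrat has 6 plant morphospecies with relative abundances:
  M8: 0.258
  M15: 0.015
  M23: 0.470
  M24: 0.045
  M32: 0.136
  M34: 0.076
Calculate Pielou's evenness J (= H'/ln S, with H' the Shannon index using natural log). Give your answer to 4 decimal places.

0.7669

H' = −Σ pᵢ ln pᵢ = −((-0.349537) + (-0.062996) + (-0.354861) + (-0.139549) + (-0.271334) + (-0.195854)) = 1.374130 (working shown to 6 dp, full precision carried).
With S = 6 species, ln S = 1.791759, so J = 1.374130/1.791759 = 0.766917, i.e. 0.7669 to 4 decimal places.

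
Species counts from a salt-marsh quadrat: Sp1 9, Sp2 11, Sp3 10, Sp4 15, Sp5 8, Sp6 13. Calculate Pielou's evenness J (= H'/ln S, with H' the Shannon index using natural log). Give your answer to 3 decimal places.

Total N = 9+11+10+15+8+13 = 66, so the proportions are 0.13636, 0.16667, 0.15152, 0.22727, 0.12121, 0.19697 (working shown to 5 dp, full precision carried).
H' = −Σ pᵢ ln pᵢ = −((-0.27170) + (-0.29863) + (-0.28592) + (-0.33673) + (-0.25578) + (-0.32002)) = 1.76877.
With S = 6 species, ln S = 1.79176, so J = 1.76877/1.79176 = 0.98717, i.e. 0.987 to 3 decimal places.

0.987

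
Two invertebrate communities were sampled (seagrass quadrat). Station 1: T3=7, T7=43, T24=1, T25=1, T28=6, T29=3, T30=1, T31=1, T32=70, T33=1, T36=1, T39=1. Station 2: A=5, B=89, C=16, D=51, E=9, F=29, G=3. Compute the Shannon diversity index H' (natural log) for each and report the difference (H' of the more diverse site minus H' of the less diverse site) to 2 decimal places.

Station 1: N=136, proportions 0.0515, 0.3162, 0.0074, 0.0074, 0.0441, 0.0221, 0.0074, 0.0074, 0.5147, 0.0074, 0.0074, 0.0074, giving H' = 1.3333 (working shown to 4 dp, full precision carried).
Station 2: N=202, proportions 0.0248, 0.4406, 0.0792, 0.2525, 0.0446, 0.1436, 0.0149, giving H' = 1.4808.
Difference = |1.3333 − 1.4808| = 0.1475, i.e. 0.15 to 2 decimal places.

0.15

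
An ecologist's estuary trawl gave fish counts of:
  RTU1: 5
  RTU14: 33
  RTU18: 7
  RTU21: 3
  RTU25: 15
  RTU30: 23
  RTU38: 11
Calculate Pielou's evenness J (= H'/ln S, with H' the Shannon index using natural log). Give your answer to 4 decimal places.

Total N = 5+33+7+3+15+23+11 = 97, so the proportions are 0.051546, 0.340206, 0.072165, 0.030928, 0.154639, 0.237113, 0.113402 (working shown to 6 dp, full precision carried).
H' = −Σ pᵢ ln pᵢ = −((-0.152849) + (-0.366811) + (-0.189707) + (-0.107508) + (-0.288659) + (-0.341258) + (-0.246855)) = 1.693648.
With S = 7 species, ln S = 1.945910, so J = 1.693648/1.945910 = 0.870363, i.e. 0.8704 to 4 decimal places.

0.8704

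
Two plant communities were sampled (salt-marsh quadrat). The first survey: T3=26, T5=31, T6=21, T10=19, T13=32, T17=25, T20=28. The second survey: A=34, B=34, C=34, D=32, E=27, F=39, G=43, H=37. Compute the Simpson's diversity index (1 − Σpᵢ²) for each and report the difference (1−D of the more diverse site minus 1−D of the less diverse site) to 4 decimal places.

The first survey: N=182, proportions 0.142857, 0.17033, 0.115385, 0.104396, 0.175824, 0.137363, 0.153846, giving 1−D = 0.852916 (working shown to 6 dp, full precision carried).
The second survey: N=280, proportions 0.121429, 0.121429, 0.121429, 0.114286, 0.096429, 0.139286, 0.153571, 0.132143, giving 1−D = 0.872959.
Difference = |0.852916 − 0.872959| = 0.020043, i.e. 0.0200 to 4 decimal places.

0.0200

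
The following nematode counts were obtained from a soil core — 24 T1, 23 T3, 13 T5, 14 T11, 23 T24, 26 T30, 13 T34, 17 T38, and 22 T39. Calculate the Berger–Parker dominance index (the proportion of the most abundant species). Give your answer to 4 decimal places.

0.1486

Total N = 24+23+13+14+23+26+13+17+22 = 175, so the proportions are 0.137143, 0.131429, 0.074286, 0.08, 0.131429, 0.148571, 0.074286, 0.097143, 0.125714 (working shown to 6 dp, full precision carried).
The largest proportion is 0.148571, i.e. d = 0.1486 to 4 decimal places.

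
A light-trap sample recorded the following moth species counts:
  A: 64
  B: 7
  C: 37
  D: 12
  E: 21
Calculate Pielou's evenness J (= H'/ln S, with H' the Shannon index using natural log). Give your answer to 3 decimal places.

0.840

Total N = 64+7+37+12+21 = 141, so the proportions are 0.4539, 0.04965, 0.26241, 0.08511, 0.14894 (working shown to 5 dp, full precision carried).
H' = −Σ pᵢ ln pᵢ = −((-0.35853) + (-0.14908) + (-0.35106) + (-0.20969) + (-0.28361)) = 1.35197.
With S = 5 species, ln S = 1.60944, so J = 1.35197/1.60944 = 0.84002, i.e. 0.840 to 3 decimal places.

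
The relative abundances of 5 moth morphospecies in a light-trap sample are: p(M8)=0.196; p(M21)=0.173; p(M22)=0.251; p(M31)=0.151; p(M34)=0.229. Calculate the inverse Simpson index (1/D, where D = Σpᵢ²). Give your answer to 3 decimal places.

4.841

D = 0.196² + 0.173² + 0.251² + 0.151² + 0.229² = 0.0384160 + 0.0299290 + 0.0630010 + 0.0228010 + 0.0524410 = 0.2065880 (working shown to 7 dp, full precision carried).
So 1/D = 4.84055, i.e. 4.841 to 3 decimal places.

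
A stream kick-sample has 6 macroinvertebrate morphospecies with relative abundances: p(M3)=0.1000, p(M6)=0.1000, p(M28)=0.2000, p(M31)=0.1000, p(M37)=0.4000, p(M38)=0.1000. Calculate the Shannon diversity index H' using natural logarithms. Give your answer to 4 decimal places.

Each pᵢ ln pᵢ term (working shown to 6 dp, full precision carried): 0.1×(-2.302585)=-0.230259, 0.1×(-2.302585)=-0.230259, 0.2×(-1.609438)=-0.321888, 0.1×(-2.302585)=-0.230259, 0.4×(-0.916291)=-0.366516, 0.1×(-2.302585)=-0.230259.
Sum = -1.609438, so H' = 1.6094.

1.6094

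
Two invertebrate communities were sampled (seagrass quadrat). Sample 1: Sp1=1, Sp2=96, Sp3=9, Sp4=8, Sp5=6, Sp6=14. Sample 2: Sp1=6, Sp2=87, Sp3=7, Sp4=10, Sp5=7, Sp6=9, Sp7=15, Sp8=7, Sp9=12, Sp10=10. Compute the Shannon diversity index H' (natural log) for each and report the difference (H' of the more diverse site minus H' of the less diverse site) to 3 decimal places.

Sample 1: N=134, proportions 0.00746, 0.71642, 0.06716, 0.0597, 0.04478, 0.10448, giving H' = 1.00019 (working shown to 5 dp, full precision carried).
Sample 2: N=170, proportions 0.03529, 0.51176, 0.04118, 0.05882, 0.04118, 0.05294, 0.08824, 0.04118, 0.07059, 0.05882, giving H' = 1.74512.
Difference = |1.00019 − 1.74512| = 0.74493, i.e. 0.745 to 3 decimal places.

0.745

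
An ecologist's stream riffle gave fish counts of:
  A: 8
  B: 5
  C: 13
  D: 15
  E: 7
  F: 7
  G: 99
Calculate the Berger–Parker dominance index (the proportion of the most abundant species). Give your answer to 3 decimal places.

0.643

Total N = 8+5+13+15+7+7+99 = 154, so the proportions are 0.05195, 0.03247, 0.08442, 0.0974, 0.04545, 0.04545, 0.64286 (working shown to 5 dp, full precision carried).
The largest proportion is 0.64286, i.e. d = 0.643 to 3 decimal places.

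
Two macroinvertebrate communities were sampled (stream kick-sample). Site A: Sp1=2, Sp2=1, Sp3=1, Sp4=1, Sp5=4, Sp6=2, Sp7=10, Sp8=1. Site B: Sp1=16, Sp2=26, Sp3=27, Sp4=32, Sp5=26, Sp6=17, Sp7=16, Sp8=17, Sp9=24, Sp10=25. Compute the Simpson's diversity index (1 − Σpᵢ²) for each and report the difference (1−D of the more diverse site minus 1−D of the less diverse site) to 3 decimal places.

Site A: N=22, proportions 0.0909091, 0.0454545, 0.0454545, 0.0454545, 0.1818182, 0.0909091, 0.4545455, 0.0454545, giving 1−D = 0.7355372 (working shown to 7 dp, full precision carried).
Site B: N=226, proportions 0.0707965, 0.1150442, 0.119469, 0.1415929, 0.1150442, 0.0752212, 0.0707965, 0.0752212, 0.1061947, 0.1106195, giving 1−D = 0.8943535.
Difference = |0.7355372 − 0.8943535| = 0.1588163, i.e. 0.159 to 3 decimal places.

0.159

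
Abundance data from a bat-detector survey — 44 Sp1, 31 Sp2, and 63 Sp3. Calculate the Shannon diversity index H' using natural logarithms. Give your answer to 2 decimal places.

Total N = 44+31+63 = 138, so the proportions are 0.3188, 0.2246, 0.4565 (working shown to 4 dp, full precision carried).
Each pᵢ ln pᵢ term: 0.3188×(-1.1431)=-0.3645, 0.2246×(-1.4933)=-0.3354, 0.4565×(-0.7841)=-0.3580.
Sum = -1.0579, so H' = 1.06.

1.06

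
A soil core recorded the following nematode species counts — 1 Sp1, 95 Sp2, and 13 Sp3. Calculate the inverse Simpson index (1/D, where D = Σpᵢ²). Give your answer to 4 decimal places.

1.2921

Total N = 1+95+13 = 109, so the proportions are 0.0091743, 0.8715596, 0.1192661 (working shown to 7 dp, full precision carried).
D = 0.0091743² + 0.8715596² + 0.1192661² = 0.0000842 + 0.7596162 + 0.0142244 = 0.7739248.
So 1/D = 1.292115, i.e. 1.2921 to 4 decimal places.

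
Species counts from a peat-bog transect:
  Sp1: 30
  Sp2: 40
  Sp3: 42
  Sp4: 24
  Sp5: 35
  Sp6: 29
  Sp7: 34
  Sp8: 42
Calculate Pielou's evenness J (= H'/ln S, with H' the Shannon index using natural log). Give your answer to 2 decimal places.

0.99

Total N = 30+40+42+24+35+29+34+42 = 276, so the proportions are 0.1087, 0.1449, 0.1522, 0.087, 0.1268, 0.1051, 0.1232, 0.1522 (working shown to 4 dp, full precision carried).
H' = −Σ pᵢ ln pᵢ = −((-0.2412) + (-0.2799) + (-0.2865) + (-0.2124) + (-0.2619) + (-0.2367) + (-0.2580) + (-0.2865)) = 2.0631.
With S = 8 species, ln S = 2.0794, so J = 2.0631/2.0794 = 0.9921, i.e. 0.99 to 2 decimal places.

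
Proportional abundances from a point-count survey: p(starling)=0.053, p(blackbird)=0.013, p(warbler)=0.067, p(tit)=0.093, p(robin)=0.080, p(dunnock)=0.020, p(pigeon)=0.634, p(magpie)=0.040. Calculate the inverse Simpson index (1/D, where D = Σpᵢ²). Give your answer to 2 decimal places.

D = 0.053² + 0.013² + 0.067² + 0.093² + 0.08² + 0.02² + 0.634² + 0.04² = 0.00281 + 0.00017 + 0.00449 + 0.00865 + 0.00640 + 0.00040 + 0.40196 + 0.00160 = 0.42647 (working shown to 5 dp, full precision carried).
So 1/D = 2.3448, i.e. 2.34 to 2 decimal places.

2.34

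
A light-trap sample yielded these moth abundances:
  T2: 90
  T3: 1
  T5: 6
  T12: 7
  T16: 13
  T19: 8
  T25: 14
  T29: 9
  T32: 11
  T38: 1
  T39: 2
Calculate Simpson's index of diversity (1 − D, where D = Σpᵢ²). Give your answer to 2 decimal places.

Total N = 90+1+6+7+13+8+14+9+11+1+2 = 162, so the proportions are 0.5556, 0.0062, 0.037, 0.0432, 0.0802, 0.0494, 0.0864, 0.0556, 0.0679, 0.0062, 0.0123 (working shown to 4 dp, full precision carried).
D = 0.5556² + 0.0062² + 0.037² + 0.0432² + 0.0802² + 0.0494² + 0.0864² + 0.0556² + 0.0679² + 0.0062² + 0.0123² = 0.3086 + 0.0000 + 0.0014 + 0.0019 + 0.0064 + 0.0024 + 0.0075 + 0.0031 + 0.0046 + 0.0000 + 0.0002 = 0.3362.
So 1 − D = 0.6638, i.e. 0.66 to 2 decimal places.

0.66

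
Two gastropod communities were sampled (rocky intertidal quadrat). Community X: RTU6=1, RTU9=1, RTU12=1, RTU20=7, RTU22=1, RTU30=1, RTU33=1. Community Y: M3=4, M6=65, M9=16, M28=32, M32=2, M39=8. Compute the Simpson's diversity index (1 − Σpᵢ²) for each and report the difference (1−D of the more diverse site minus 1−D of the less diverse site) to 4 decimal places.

Community X: N=13, proportions 0.076923, 0.076923, 0.076923, 0.538462, 0.076923, 0.076923, 0.076923, giving 1−D = 0.674556 (working shown to 6 dp, full precision carried).
Community Y: N=127, proportions 0.031496, 0.511811, 0.125984, 0.251969, 0.015748, 0.062992, giving 1−D = 0.653481.
Difference = |0.674556 − 0.653481| = 0.021075, i.e. 0.0211 to 4 decimal places.

0.0211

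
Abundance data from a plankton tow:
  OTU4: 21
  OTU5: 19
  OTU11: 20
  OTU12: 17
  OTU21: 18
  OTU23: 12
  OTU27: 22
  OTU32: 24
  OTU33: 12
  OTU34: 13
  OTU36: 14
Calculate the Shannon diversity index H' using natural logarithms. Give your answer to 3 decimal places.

Total N = 21+19+20+17+18+12+22+24+12+13+14 = 192, so the proportions are 0.10938, 0.09896, 0.10417, 0.08854, 0.09375, 0.0625, 0.11458, 0.125, 0.0625, 0.06771, 0.07292 (working shown to 5 dp, full precision carried).
Each pᵢ ln pᵢ term: 0.10938×(-2.21297)=-0.24204, 0.09896×(-2.31306)=-0.22890, 0.10417×(-2.26176)=-0.23560, 0.08854×(-2.42428)=-0.21465, 0.09375×(-2.36712)=-0.22192, 0.0625×(-2.77259)=-0.17329, 0.11458×(-2.16645)=-0.24824, 0.125×(-2.07944)=-0.25993, 0.0625×(-2.77259)=-0.17329, 0.06771×(-2.69255)=-0.18231, 0.07292×(-2.61844)=-0.19093.
Sum = -2.37109, so H' = 2.371.

2.371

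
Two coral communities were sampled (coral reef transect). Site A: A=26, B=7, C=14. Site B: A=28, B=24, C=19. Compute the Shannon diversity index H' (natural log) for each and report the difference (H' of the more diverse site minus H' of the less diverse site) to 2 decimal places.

0.11

Site A: N=47, proportions 0.5532, 0.1489, 0.2979, giving H' = 0.9719 (working shown to 4 dp, full precision carried).
Site B: N=71, proportions 0.3944, 0.338, 0.2676, giving H' = 1.0864.
Difference = |0.9719 − 1.0864| = 0.1145, i.e. 0.11 to 2 decimal places.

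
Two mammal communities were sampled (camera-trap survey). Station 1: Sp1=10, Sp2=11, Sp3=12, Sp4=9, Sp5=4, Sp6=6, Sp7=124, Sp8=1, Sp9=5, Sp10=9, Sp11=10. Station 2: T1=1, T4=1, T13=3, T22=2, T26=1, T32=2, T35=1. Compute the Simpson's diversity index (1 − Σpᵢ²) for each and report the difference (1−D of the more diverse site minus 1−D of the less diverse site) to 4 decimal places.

0.2245

Station 1: N=201, proportions 0.049751, 0.054726, 0.059701, 0.044776, 0.0199, 0.029851, 0.616915, 0.004975, 0.024876, 0.044776, 0.049751, giving 1−D = 0.601965 (working shown to 6 dp, full precision carried).
Station 2: N=11, proportions 0.090909, 0.090909, 0.272727, 0.181818, 0.090909, 0.181818, 0.090909, giving 1−D = 0.826446.
Difference = |0.601965 − 0.826446| = 0.224481, i.e. 0.2245 to 4 decimal places.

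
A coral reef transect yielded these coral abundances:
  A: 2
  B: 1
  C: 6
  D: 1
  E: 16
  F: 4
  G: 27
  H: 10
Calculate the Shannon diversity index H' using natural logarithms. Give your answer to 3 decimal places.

1.607

Total N = 2+1+6+1+16+4+27+10 = 67, so the proportions are 0.02985, 0.01493, 0.08955, 0.01493, 0.23881, 0.0597, 0.40299, 0.14925 (working shown to 5 dp, full precision carried).
Each pᵢ ln pᵢ term: 0.02985×(-3.51155)=-0.10482, 0.01493×(-4.20469)=-0.06276, 0.08955×(-2.41293)=-0.21608, 0.01493×(-4.20469)=-0.06276, 0.23881×(-1.43210)=-0.34199, 0.0597×(-2.81840)=-0.16826, 0.40299×(-0.90886)=-0.36626, 0.14925×(-1.90211)=-0.28390.
Sum = -1.60683, so H' = 1.607.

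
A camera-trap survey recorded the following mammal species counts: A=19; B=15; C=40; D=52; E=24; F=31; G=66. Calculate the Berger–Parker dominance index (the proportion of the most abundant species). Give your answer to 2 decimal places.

Total N = 19+15+40+52+24+31+66 = 247, so the proportions are 0.0769, 0.0607, 0.1619, 0.2105, 0.0972, 0.1255, 0.2672 (working shown to 4 dp, full precision carried).
The largest proportion is 0.2672, i.e. d = 0.27 to 2 decimal places.

0.27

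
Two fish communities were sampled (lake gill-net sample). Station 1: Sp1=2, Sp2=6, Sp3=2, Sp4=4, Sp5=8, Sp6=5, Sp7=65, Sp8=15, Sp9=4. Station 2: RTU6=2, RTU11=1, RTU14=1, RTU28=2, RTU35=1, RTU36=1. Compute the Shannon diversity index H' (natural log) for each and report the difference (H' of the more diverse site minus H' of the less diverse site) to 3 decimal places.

0.278

Station 1: N=111, proportions 0.01802, 0.05405, 0.01802, 0.03604, 0.07207, 0.04505, 0.58559, 0.13514, 0.03604, giving H' = 1.45501 (working shown to 5 dp, full precision carried).
Station 2: N=8, proportions 0.25, 0.125, 0.125, 0.25, 0.125, 0.125, giving H' = 1.73287.
Difference = |1.45501 − 1.73287| = 0.27786, i.e. 0.278 to 3 decimal places.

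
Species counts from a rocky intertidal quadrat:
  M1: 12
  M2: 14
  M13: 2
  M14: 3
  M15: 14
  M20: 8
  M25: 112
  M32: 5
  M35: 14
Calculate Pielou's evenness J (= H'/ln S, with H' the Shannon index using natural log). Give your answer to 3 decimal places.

0.646

Total N = 12+14+2+3+14+8+112+5+14 = 184, so the proportions are 0.06522, 0.07609, 0.01087, 0.0163, 0.07609, 0.04348, 0.6087, 0.02717, 0.07609 (working shown to 5 dp, full precision carried).
H' = −Σ pᵢ ln pᵢ = −((-0.17805) + (-0.19599) + (-0.04915) + (-0.06711) + (-0.19599) + (-0.13633) + (-0.30218) + (-0.09798) + (-0.19599)) = 1.41876.
With S = 9 species, ln S = 2.19722, so J = 1.41876/2.19722 = 0.64571, i.e. 0.646 to 3 decimal places.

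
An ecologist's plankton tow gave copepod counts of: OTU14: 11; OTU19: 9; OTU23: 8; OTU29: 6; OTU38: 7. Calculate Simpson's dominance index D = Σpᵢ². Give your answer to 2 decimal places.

0.21

Total N = 11+9+8+6+7 = 41, so the proportions are 0.2683, 0.2195, 0.1951, 0.1463, 0.1707 (working shown to 4 dp, full precision carried).
D = 0.2683² + 0.2195² + 0.1951² + 0.1463² + 0.1707² = 0.0720 + 0.0482 + 0.0381 + 0.0214 + 0.0291 = 0.2088.
To 2 decimal places, D = 0.21.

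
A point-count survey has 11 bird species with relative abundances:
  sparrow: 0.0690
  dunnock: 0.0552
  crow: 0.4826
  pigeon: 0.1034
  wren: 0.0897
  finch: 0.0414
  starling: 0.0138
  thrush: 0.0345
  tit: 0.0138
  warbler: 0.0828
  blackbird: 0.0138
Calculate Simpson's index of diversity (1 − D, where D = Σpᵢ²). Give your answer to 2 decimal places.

D = 0.069² + 0.0552² + 0.4826² + 0.1034² + 0.0897² + 0.0414² + 0.0138² + 0.0345² + 0.0138² + 0.0828² + 0.0138² = 0.0048 + 0.0030 + 0.2329 + 0.0107 + 0.0080 + 0.0017 + 0.0002 + 0.0012 + 0.0002 + 0.0069 + 0.0002 = 0.2698 (working shown to 4 dp, full precision carried).
So 1 − D = 0.7302, i.e. 0.73 to 2 decimal places.

0.73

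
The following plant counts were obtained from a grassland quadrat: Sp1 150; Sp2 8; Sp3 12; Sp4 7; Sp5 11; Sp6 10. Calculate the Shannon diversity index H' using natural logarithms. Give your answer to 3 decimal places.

0.939

Total N = 150+8+12+7+11+10 = 198, so the proportions are 0.75758, 0.0404, 0.06061, 0.03535, 0.05556, 0.05051 (working shown to 5 dp, full precision carried).
Each pᵢ ln pᵢ term: 0.75758×(-0.27763)=-0.21033, 0.0404×(-3.20883)=-0.12965, 0.06061×(-2.80336)=-0.16990, 0.03535×(-3.34236)=-0.11816, 0.05556×(-2.89037)=-0.16058, 0.05051×(-2.98568)=-0.15079.
Sum = -0.93941, so H' = 0.939.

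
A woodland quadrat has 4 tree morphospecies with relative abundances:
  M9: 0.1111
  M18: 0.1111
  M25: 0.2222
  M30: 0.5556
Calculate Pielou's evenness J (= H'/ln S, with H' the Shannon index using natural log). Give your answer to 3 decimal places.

H' = −Σ pᵢ ln pᵢ = −((-0.24412) + (-0.24412) + (-0.33423) + (-0.32653)) = 1.14900 (working shown to 5 dp, full precision carried).
With S = 4 species, ln S = 1.38629, so J = 1.14900/1.38629 = 0.82883, i.e. 0.829 to 3 decimal places.

0.829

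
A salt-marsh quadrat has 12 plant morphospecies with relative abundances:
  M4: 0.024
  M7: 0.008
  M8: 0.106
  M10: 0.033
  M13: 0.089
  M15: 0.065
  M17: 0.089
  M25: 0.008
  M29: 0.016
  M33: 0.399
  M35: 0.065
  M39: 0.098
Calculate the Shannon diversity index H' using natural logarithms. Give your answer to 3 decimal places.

Each pᵢ ln pᵢ term (working shown to 5 dp, full precision carried): 0.024×(-3.72970)=-0.08951, 0.008×(-4.82831)=-0.03863, 0.106×(-2.24432)=-0.23790, 0.033×(-3.41125)=-0.11257, 0.089×(-2.41912)=-0.21530, 0.065×(-2.73337)=-0.17767, 0.089×(-2.41912)=-0.21530, 0.008×(-4.82831)=-0.03863, 0.016×(-4.13517)=-0.06616, 0.399×(-0.91879)=-0.36660, 0.065×(-2.73337)=-0.17767, 0.098×(-2.32279)=-0.22763.
Sum = -1.96357, so H' = 1.964.

1.964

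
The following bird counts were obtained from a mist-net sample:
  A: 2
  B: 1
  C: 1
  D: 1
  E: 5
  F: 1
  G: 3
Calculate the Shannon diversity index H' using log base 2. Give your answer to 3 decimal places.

Total N = 2+1+1+1+5+1+3 = 14, so the proportions are 0.14286, 0.07143, 0.07143, 0.07143, 0.35714, 0.07143, 0.21429 (working shown to 5 dp, full precision carried).
Each pᵢ log₂ pᵢ term: 0.14286×(-2.80735)=-0.40105, 0.07143×(-3.80735)=-0.27195, 0.07143×(-3.80735)=-0.27195, 0.07143×(-3.80735)=-0.27195, 0.35714×(-1.48543)=-0.53051, 0.07143×(-3.80735)=-0.27195, 0.21429×(-2.22239)=-0.47623.
Sum = -2.49560, so H' = 2.496.

2.496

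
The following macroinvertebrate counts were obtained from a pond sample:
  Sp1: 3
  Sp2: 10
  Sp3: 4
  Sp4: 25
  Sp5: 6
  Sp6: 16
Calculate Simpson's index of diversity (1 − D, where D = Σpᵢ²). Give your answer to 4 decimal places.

Total N = 3+10+4+25+6+16 = 64, so the proportions are 0.046875, 0.15625, 0.0625, 0.390625, 0.09375, 0.25 (working shown to 6 dp, full precision carried).
D = 0.046875² + 0.15625² + 0.0625² + 0.390625² + 0.09375² + 0.25² = 0.002197 + 0.024414 + 0.003906 + 0.152588 + 0.008789 + 0.062500 = 0.254395.
So 1 − D = 0.745605, i.e. 0.7456 to 4 decimal places.

0.7456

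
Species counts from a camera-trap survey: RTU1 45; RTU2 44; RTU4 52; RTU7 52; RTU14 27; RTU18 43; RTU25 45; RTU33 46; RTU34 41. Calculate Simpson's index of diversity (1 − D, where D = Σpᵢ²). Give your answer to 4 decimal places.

0.8861

Total N = 45+44+52+52+27+43+45+46+41 = 395, so the proportions are 0.113924, 0.111392, 0.131646, 0.131646, 0.068354, 0.108861, 0.113924, 0.116456, 0.103797 (working shown to 6 dp, full precision carried).
D = 0.113924² + 0.111392² + 0.131646² + 0.131646² + 0.068354² + 0.108861² + 0.113924² + 0.116456² + 0.103797² = 0.012979 + 0.012408 + 0.017331 + 0.017331 + 0.004672 + 0.011851 + 0.012979 + 0.013562 + 0.010774 = 0.113886.
So 1 − D = 0.886114, i.e. 0.8861 to 4 decimal places.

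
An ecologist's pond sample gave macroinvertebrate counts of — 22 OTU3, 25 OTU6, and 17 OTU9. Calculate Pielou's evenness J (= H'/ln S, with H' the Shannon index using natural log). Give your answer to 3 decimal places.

Total N = 22+25+17 = 64, so the proportions are 0.34375, 0.39062, 0.26562 (working shown to 5 dp, full precision carried).
H' = −Σ pᵢ ln pᵢ = −((-0.36707) + (-0.36719) + (-0.35213)) = 1.08639.
With S = 3 species, ln S = 1.09861, so J = 1.08639/1.09861 = 0.98888, i.e. 0.989 to 3 decimal places.

0.989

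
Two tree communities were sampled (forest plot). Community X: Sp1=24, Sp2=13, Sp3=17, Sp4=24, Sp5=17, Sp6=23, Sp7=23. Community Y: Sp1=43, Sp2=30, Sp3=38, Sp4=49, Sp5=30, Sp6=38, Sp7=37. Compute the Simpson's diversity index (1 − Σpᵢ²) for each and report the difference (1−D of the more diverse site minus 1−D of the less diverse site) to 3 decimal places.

0.002

Community X: N=141, proportions 0.17021, 0.0922, 0.12057, 0.17021, 0.12057, 0.16312, 0.16312, giving 1−D = 0.85127 (working shown to 5 dp, full precision carried).
Community Y: N=265, proportions 0.16226, 0.11321, 0.1434, 0.18491, 0.11321, 0.1434, 0.13962, giving 1−D = 0.85323.
Difference = |0.85127 − 0.85323| = 0.00196, i.e. 0.002 to 3 decimal places.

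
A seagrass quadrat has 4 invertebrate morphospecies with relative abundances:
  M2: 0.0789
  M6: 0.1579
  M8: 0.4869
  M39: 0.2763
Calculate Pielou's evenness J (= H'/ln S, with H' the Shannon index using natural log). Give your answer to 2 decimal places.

H' = −Σ pᵢ ln pᵢ = −((-0.2004) + (-0.2915) + (-0.3504) + (-0.3554)) = 1.1976 (working shown to 4 dp, full precision carried).
With S = 4 species, ln S = 1.3863, so J = 1.1976/1.3863 = 0.8639, i.e. 0.86 to 2 decimal places.

0.86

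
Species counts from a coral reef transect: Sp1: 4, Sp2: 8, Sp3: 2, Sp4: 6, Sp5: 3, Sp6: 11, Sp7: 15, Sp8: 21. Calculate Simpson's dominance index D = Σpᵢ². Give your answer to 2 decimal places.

0.19

Total N = 4+8+2+6+3+11+15+21 = 70, so the proportions are 0.0571, 0.1143, 0.0286, 0.0857, 0.0429, 0.1571, 0.2143, 0.3 (working shown to 4 dp, full precision carried).
D = 0.0571² + 0.1143² + 0.0286² + 0.0857² + 0.0429² + 0.1571² + 0.2143² + 0.3² = 0.0033 + 0.0131 + 0.0008 + 0.0073 + 0.0018 + 0.0247 + 0.0459 + 0.0900 = 0.1869.
To 2 decimal places, D = 0.19.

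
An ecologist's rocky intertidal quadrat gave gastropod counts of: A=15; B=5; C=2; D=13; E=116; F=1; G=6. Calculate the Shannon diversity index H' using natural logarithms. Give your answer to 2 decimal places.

0.98

Total N = 15+5+2+13+116+1+6 = 158, so the proportions are 0.0949, 0.0316, 0.0127, 0.0823, 0.7342, 0.0063, 0.038 (working shown to 4 dp, full precision carried).
Each pᵢ ln pᵢ term: 0.0949×(-2.3545)=-0.2235, 0.0316×(-3.4532)=-0.1093, 0.0127×(-4.3694)=-0.0553, 0.0823×(-2.4976)=-0.2055, 0.7342×(-0.3090)=-0.2269, 0.0063×(-5.0626)=-0.0320, 0.038×(-3.2708)=-0.1242.
Sum = -0.9767, so H' = 0.98.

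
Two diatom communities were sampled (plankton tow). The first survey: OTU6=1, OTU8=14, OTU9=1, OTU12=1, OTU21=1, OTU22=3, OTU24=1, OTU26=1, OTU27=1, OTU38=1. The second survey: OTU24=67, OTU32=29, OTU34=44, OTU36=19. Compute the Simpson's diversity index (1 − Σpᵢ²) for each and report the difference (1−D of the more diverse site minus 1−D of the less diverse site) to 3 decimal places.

0.039

The first survey: N=25, proportions 0.04, 0.56, 0.04, 0.04, 0.04, 0.12, 0.04, 0.04, 0.04, 0.04, giving 1−D = 0.65920 (working shown to 5 dp, full precision carried).
The second survey: N=159, proportions 0.42138, 0.18239, 0.27673, 0.1195, giving 1−D = 0.69831.
Difference = |0.65920 − 0.69831| = 0.03911, i.e. 0.039 to 3 decimal places.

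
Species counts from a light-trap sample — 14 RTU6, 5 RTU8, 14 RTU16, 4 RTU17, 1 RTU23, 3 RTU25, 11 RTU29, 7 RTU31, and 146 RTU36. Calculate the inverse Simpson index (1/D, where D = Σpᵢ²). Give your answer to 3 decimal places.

Total N = 14+5+14+4+1+3+11+7+146 = 205, so the proportions are 0.068293, 0.02439, 0.068293, 0.019512, 0.004878, 0.014634, 0.053659, 0.034146, 0.712195 (working shown to 6 dp, full precision carried).
D = 0.068293² + 0.02439² + 0.068293² + 0.019512² + 0.004878² + 0.014634² + 0.053659² + 0.034146² + 0.712195² = 0.004664 + 0.000595 + 0.004664 + 0.000381 + 0.000024 + 0.000214 + 0.002879 + 0.001166 + 0.507222 = 0.521808.
So 1/D = 1.91641, i.e. 1.916 to 3 decimal places.

1.916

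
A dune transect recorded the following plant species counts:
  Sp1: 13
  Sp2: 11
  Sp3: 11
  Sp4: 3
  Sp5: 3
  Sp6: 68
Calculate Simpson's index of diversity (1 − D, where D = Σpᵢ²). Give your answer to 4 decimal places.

Total N = 13+11+11+3+3+68 = 109, so the proportions are 0.119266, 0.100917, 0.100917, 0.027523, 0.027523, 0.623853 (working shown to 6 dp, full precision carried).
D = 0.119266² + 0.100917² + 0.100917² + 0.027523² + 0.027523² + 0.623853² = 0.014224 + 0.010184 + 0.010184 + 0.000758 + 0.000758 + 0.389193 = 0.425301.
So 1 − D = 0.574699, i.e. 0.5747 to 4 decimal places.

0.5747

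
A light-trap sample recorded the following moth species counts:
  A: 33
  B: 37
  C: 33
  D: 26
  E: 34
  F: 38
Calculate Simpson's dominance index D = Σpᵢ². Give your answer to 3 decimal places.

Total N = 33+37+33+26+34+38 = 201, so the proportions are 0.16418, 0.18408, 0.16418, 0.12935, 0.16915, 0.18905 (working shown to 5 dp, full precision carried).
D = 0.16418² + 0.18408² + 0.16418² + 0.12935² + 0.16915² + 0.18905² = 0.02695 + 0.03389 + 0.02695 + 0.01673 + 0.02861 + 0.03574 = 0.16888.
To 3 decimal places, D = 0.169.

0.169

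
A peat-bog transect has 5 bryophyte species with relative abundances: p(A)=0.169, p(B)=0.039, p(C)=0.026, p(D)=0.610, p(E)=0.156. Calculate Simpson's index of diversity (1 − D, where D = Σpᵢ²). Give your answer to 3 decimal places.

0.573

D = 0.169² + 0.039² + 0.026² + 0.61² + 0.156² = 0.02856 + 0.00152 + 0.00068 + 0.37210 + 0.02434 = 0.42719 (working shown to 5 dp, full precision carried).
So 1 − D = 0.57281, i.e. 0.573 to 3 decimal places.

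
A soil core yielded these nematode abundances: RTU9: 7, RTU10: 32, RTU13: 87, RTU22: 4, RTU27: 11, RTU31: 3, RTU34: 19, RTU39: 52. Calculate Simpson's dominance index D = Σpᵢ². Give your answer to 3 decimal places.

0.256

Total N = 7+32+87+4+11+3+19+52 = 215, so the proportions are 0.03256, 0.14884, 0.40465, 0.0186, 0.05116, 0.01395, 0.08837, 0.24186 (working shown to 5 dp, full precision carried).
D = 0.03256² + 0.14884² + 0.40465² + 0.0186² + 0.05116² + 0.01395² + 0.08837² + 0.24186² = 0.00106 + 0.02215 + 0.16374 + 0.00035 + 0.00262 + 0.00019 + 0.00781 + 0.05850 = 0.25642.
To 3 decimal places, D = 0.256.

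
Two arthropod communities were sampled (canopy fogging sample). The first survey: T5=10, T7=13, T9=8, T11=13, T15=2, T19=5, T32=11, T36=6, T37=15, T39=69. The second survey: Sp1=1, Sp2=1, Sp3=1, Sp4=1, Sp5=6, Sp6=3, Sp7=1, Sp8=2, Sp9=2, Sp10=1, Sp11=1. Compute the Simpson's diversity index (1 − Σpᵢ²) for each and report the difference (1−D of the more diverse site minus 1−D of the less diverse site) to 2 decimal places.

0.10

The first survey: N=152, proportions 0.0658, 0.0855, 0.0526, 0.0855, 0.0132, 0.0329, 0.0724, 0.0395, 0.0987, 0.4539, giving 1−D = 0.7544 (working shown to 4 dp, full precision carried).
The second survey: N=20, proportions 0.05, 0.05, 0.05, 0.05, 0.3, 0.15, 0.05, 0.1, 0.1, 0.05, 0.05, giving 1−D = 0.8500.
Difference = |0.7544 − 0.8500| = 0.0956, i.e. 0.10 to 2 decimal places.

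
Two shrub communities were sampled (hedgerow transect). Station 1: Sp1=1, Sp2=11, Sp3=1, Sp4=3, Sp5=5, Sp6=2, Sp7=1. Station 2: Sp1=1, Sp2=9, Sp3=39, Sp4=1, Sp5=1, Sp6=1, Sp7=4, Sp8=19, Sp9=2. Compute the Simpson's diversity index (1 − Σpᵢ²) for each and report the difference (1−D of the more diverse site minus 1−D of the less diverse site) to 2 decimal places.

0.05

Station 1: N=24, proportions 0.0417, 0.4583, 0.0417, 0.125, 0.2083, 0.0833, 0.0417, giving 1−D = 0.7188 (working shown to 4 dp, full precision carried).
Station 2: N=77, proportions 0.013, 0.1169, 0.5065, 0.013, 0.013, 0.013, 0.0519, 0.2468, 0.026, giving 1−D = 0.6649.
Difference = |0.7188 − 0.6649| = 0.0539, i.e. 0.05 to 2 decimal places.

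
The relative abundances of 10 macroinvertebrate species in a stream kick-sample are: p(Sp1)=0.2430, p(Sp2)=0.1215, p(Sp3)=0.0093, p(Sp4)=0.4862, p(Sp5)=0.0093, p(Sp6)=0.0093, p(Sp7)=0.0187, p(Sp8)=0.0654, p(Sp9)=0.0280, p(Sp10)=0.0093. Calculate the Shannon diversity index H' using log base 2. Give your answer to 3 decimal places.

2.131

Each pᵢ log₂ pᵢ term (working shown to 5 dp, full precision carried): 0.243×(-2.04097)=-0.49596, 0.1215×(-3.04097)=-0.36948, 0.0093×(-6.74855)=-0.06276, 0.4862×(-1.04038)=-0.50583, 0.0093×(-6.74855)=-0.06276, 0.0093×(-6.74855)=-0.06276, 0.0187×(-5.74082)=-0.10735, 0.0654×(-3.93457)=-0.25732, 0.028×(-5.15843)=-0.14444, 0.0093×(-6.74855)=-0.06276.
Sum = -2.13142, so H' = 2.131.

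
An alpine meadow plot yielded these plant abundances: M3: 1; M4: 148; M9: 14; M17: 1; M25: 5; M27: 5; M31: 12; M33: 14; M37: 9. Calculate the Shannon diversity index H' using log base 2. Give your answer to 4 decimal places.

Total N = 1+148+14+1+5+5+12+14+9 = 209, so the proportions are 0.004785, 0.708134, 0.066986, 0.004785, 0.023923, 0.023923, 0.057416, 0.066986, 0.043062 (working shown to 6 dp, full precision carried).
Each pᵢ log₂ pᵢ term: 0.004785×(-7.707359)=-0.036877, 0.708134×(-0.497906)=-0.352584, 0.066986×(-3.900004)=-0.261244, 0.004785×(-7.707359)=-0.036877, 0.023923×(-5.385431)=-0.128838, 0.023923×(-5.385431)=-0.128838, 0.057416×(-4.122397)=-0.236693, 0.066986×(-3.900004)=-0.261244, 0.043062×(-4.537434)=-0.195392.
Sum = -1.638588, so H' = 1.6386.

1.6386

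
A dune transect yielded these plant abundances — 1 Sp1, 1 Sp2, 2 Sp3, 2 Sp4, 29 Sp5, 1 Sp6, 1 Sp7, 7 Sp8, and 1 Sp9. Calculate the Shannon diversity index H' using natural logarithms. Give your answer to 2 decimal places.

Total N = 1+1+2+2+29+1+1+7+1 = 45, so the proportions are 0.0222, 0.0222, 0.0444, 0.0444, 0.6444, 0.0222, 0.0222, 0.1556, 0.0222 (working shown to 4 dp, full precision carried).
Each pᵢ ln pᵢ term: 0.0222×(-3.8067)=-0.0846, 0.0222×(-3.8067)=-0.0846, 0.0444×(-3.1135)=-0.1384, 0.0444×(-3.1135)=-0.1384, 0.6444×(-0.4394)=-0.2831, 0.0222×(-3.8067)=-0.0846, 0.0222×(-3.8067)=-0.0846, 0.1556×(-1.8608)=-0.2895, 0.0222×(-3.8067)=-0.0846.
Sum = -1.2723, so H' = 1.27.

1.27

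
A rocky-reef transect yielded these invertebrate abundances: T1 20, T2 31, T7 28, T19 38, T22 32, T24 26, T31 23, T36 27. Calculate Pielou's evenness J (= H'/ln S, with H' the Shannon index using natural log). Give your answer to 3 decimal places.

0.992

Total N = 20+31+28+38+32+26+23+27 = 225, so the proportions are 0.08889, 0.13778, 0.12444, 0.16889, 0.14222, 0.11556, 0.10222, 0.12 (working shown to 5 dp, full precision carried).
H' = −Σ pᵢ ln pᵢ = −((-0.21514) + (-0.27309) + (-0.25933) + (-0.30037) + (-0.27739) + (-0.24937) + (-0.23313) + (-0.25443)) = 2.06225.
With S = 8 species, ln S = 2.07944, so J = 2.06225/2.07944 = 0.99173, i.e. 0.992 to 3 decimal places.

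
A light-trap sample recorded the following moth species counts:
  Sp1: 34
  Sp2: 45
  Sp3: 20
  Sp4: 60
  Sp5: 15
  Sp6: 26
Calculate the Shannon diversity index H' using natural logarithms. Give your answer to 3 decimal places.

1.688

Total N = 34+45+20+60+15+26 = 200, so the proportions are 0.17, 0.225, 0.1, 0.3, 0.075, 0.13 (working shown to 5 dp, full precision carried).
Each pᵢ ln pᵢ term: 0.17×(-1.77196)=-0.30123, 0.225×(-1.49165)=-0.33562, 0.1×(-2.30259)=-0.23026, 0.3×(-1.20397)=-0.36119, 0.075×(-2.59027)=-0.19427, 0.13×(-2.04022)=-0.26523.
Sum = -1.68780, so H' = 1.688.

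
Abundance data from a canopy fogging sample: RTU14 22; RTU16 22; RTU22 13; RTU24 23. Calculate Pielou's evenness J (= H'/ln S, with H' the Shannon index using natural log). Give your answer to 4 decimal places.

0.9837

Total N = 22+22+13+23 = 80, so the proportions are 0.275, 0.275, 0.1625, 0.2875 (working shown to 6 dp, full precision carried).
H' = −Σ pᵢ ln pᵢ = −((-0.355021) + (-0.355021) + (-0.295275) + (-0.358378)) = 1.363694.
With S = 4 species, ln S = 1.386294, so J = 1.363694/1.386294 = 0.983698, i.e. 0.9837 to 4 decimal places.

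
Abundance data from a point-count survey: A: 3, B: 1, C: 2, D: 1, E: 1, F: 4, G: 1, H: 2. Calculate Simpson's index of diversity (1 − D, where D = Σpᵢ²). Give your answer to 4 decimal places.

Total N = 3+1+2+1+1+4+1+2 = 15, so the proportions are 0.2, 0.066667, 0.133333, 0.066667, 0.066667, 0.266667, 0.066667, 0.133333 (working shown to 6 dp, full precision carried).
D = 0.2² + 0.066667² + 0.133333² + 0.066667² + 0.066667² + 0.266667² + 0.066667² + 0.133333² = 0.040000 + 0.004444 + 0.017778 + 0.004444 + 0.004444 + 0.071111 + 0.004444 + 0.017778 = 0.164444.
So 1 − D = 0.835556, i.e. 0.8356 to 4 decimal places.

0.8356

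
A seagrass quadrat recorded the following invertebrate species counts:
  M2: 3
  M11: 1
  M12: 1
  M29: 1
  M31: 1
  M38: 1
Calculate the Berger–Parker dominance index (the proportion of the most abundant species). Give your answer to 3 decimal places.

0.375

Total N = 3+1+1+1+1+1 = 8, so the proportions are 0.375, 0.125, 0.125, 0.125, 0.125, 0.125 (working shown to 5 dp, full precision carried).
The largest proportion is 0.375, i.e. d = 0.375 to 3 decimal places.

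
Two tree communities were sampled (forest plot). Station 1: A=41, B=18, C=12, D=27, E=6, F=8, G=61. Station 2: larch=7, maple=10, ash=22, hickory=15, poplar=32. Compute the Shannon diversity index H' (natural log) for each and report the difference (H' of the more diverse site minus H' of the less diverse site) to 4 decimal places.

Station 1: N=173, proportions 0.236994, 0.104046, 0.069364, 0.156069, 0.034682, 0.046243, 0.352601, giving H' = 1.677922 (working shown to 6 dp, full precision carried).
Station 2: N=86, proportions 0.081395, 0.116279, 0.255814, 0.174419, 0.372093, giving H' = 1.475575.
Difference = |1.677922 − 1.475575| = 0.202347, i.e. 0.2023 to 4 decimal places.

0.2023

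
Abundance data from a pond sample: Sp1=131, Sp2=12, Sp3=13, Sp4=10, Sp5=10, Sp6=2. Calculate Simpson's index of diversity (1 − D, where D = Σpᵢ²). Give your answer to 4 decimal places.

0.4421

Total N = 131+12+13+10+10+2 = 178, so the proportions are 0.735955, 0.067416, 0.073034, 0.05618, 0.05618, 0.011236 (working shown to 6 dp, full precision carried).
D = 0.735955² + 0.067416² + 0.073034² + 0.05618² + 0.05618² + 0.011236² = 0.541630 + 0.004545 + 0.005334 + 0.003156 + 0.003156 + 0.000126 = 0.557947.
So 1 − D = 0.442053, i.e. 0.4421 to 4 decimal places.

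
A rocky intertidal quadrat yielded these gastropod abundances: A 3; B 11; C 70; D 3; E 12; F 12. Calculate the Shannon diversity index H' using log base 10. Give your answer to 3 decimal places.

Total N = 3+11+70+3+12+12 = 111, so the proportions are 0.02703, 0.0991, 0.63063, 0.02703, 0.10811, 0.10811 (working shown to 5 dp, full precision carried).
Each pᵢ log₁₀ pᵢ term: 0.02703×(-1.56820)=-0.04238, 0.0991×(-1.00393)=-0.09949, 0.63063×(-0.20022)=-0.12627, 0.02703×(-1.56820)=-0.04238, 0.10811×(-0.96614)=-0.10445, 0.10811×(-0.96614)=-0.10445.
Sum = -0.51942, so H' = 0.519.

0.519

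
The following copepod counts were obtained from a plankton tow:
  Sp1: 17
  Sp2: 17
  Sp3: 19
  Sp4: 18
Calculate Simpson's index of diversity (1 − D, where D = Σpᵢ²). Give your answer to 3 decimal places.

0.749

Total N = 17+17+19+18 = 71, so the proportions are 0.23944, 0.23944, 0.26761, 0.25352 (working shown to 5 dp, full precision carried).
D = 0.23944² + 0.23944² + 0.26761² + 0.25352² = 0.05733 + 0.05733 + 0.07161 + 0.06427 = 0.25055.
So 1 − D = 0.74945, i.e. 0.749 to 3 decimal places.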